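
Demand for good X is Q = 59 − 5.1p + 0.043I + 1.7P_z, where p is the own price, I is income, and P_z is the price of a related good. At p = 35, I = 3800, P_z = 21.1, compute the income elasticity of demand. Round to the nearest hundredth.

2.05

Q = 59 − 5.1(35) + 0.043(3800) + 1.7(21.1) = 59 − 178.5 + 163.4 + 35.87 = 79.77.
∂Q/∂I = +0.043, so E_I = 0.043·(3800/79.77) ≈ 2.05.
E_I > 1: normal good (luxury).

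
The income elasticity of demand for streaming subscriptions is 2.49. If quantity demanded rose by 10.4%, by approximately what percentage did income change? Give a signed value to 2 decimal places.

4.18

%ΔQ ≈ E × %ΔI ⇒ %ΔI = %ΔQ / E = (10.4%)/(2.49) ≈ 4.18%.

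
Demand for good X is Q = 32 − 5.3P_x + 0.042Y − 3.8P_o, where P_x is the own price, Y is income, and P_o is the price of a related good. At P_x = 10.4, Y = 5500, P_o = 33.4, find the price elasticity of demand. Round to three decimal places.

First evaluate Q: 32 − 5.3(10.4) + 0.042(5500) − 3.8(33.4) = 32 − 55.12 + 231 − 126.92 = 80.96.
∂Q/∂P_x = −5.3, so E_p = (−5.3)·(10.4/80.96) ≈ -0.681.
|E_p| < 1: demand is inelastic.

-0.681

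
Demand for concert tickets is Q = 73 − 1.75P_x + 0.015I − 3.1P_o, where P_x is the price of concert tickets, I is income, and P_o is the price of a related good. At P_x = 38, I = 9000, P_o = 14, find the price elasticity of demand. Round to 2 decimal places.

Q = 73 − 1.75(38) + 0.015(9000) − 3.1(14) = 73 − 66.5 + 135 − 43.4 = 98.1.
∂Q/∂P_x = −1.75, so E_p = (−1.75)·(38/98.1) ≈ -0.68.
|E_p| < 1: demand is inelastic.

-0.68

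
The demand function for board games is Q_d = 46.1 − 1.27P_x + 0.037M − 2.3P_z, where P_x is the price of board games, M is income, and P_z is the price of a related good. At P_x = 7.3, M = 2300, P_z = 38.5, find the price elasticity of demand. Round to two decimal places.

First evaluate Q_d: 46.1 − 1.27(7.3) + 0.037(2300) − 2.3(38.5) = 46.1 − 9.271 + 85.1 − 88.55 = 33.379.
∂Q_d/∂P_x = −1.27, so E_p = (−1.27)·(7.3/33.379) ≈ -0.28.
|E_p| < 1: demand is inelastic.

-0.28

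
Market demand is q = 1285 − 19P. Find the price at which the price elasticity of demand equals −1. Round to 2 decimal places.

For linear demand q = a − bP, E = −bP/(a − bP). |E| = 1 ⇒ bP = a − bP ⇒ P = a/(2b).
P = 1285/(2·19) ≈ 33.82.

33.82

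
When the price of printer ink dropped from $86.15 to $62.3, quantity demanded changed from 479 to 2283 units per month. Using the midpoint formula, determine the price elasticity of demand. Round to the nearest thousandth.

-4.065

%ΔQ = (2283 − 479)/[(479 + 2283)/2] = 1804/1381 ≈ 1.3063.
%ΔP = (62.3 − 86.15)/[(86.15 + 62.3)/2] = -23.85/74.225 ≈ -0.3213.
Arc elasticity E = %ΔQ/%ΔP ≈ 1.3063/-0.3213 ≈ -4.065.
|E| > 1: demand is elastic over this range.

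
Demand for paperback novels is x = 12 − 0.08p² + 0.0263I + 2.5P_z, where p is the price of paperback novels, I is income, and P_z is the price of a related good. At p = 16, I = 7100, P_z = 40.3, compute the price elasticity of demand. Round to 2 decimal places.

-0.15

First evaluate x: 12 − 0.08(16)² + 0.0263(7100) + 2.5(40.3) = 12 − 20.48 + 186.73 + 100.75 = 279.
∂x/∂p = −2·0.08·p = -2.56, so E_p = -2.56·(16/279) ≈ -0.15.
|E_p| < 1: demand is inelastic.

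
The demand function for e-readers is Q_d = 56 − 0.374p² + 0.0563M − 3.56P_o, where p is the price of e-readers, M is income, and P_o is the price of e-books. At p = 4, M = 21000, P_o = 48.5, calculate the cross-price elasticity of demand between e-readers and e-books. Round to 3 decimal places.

First evaluate Q_d: 56 − 0.374(4)² + 0.0563(21000) − 3.56(48.5) = 56 − 5.984 + 1182.3 − 172.66 = 1059.656.
∂Q_d/∂P_o = −3.56, so E_xy = -3.56·(48.5/1059.656) ≈ -0.163.
E_xy < 0: the goods are complements.

-0.163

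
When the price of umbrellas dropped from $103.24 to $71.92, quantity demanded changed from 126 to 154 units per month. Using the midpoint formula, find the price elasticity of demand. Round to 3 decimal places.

-0.559

%ΔQ = (154 − 126)/[(126 + 154)/2] = 28/140 ≈ 0.2000.
%ΔP = (71.92 − 103.24)/[(103.24 + 71.92)/2] = -31.32/87.58 ≈ -0.3576.
Arc elasticity E = %ΔQ/%ΔP ≈ 0.2000/-0.3576 ≈ -0.559.
|E| < 1: demand is inelastic over this range.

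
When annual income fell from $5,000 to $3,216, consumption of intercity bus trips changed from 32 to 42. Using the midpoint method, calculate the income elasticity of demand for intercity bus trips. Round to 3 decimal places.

-0.622

%ΔQ = (42 − 32)/[(32+42)/2] = 10/37 ≈ 0.2703.
%ΔI = (3,216 − 5,000)/[(5,000+3,216)/2] = -1784/4108 ≈ -0.4343.
E_I = %ΔQ/%ΔI ≈ -0.622.
E_I < 0: inferior good.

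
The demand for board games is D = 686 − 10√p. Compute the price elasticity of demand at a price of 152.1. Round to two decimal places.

At p = 152.1, D = 562.6712.
dD/dp = −10/(2√p) = −10/(2·12.3329).
Point elasticity E = (dD/dp)·(p/D) = -0.4054 × 152.1/562.6712 ≈ -0.11.
|E| < 1, so demand is inelastic at this price.

-0.11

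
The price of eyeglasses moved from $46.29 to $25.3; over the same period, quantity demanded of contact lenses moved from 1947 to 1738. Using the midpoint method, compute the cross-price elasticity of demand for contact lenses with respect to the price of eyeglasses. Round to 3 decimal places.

0.193

%ΔQ_x = (1738 − 1947)/[(1947+1738)/2] = -209/1842.5 ≈ -0.1134.
%ΔP_y = (25.3 − 46.29)/[(46.29+25.3)/2] ≈ -0.5864.
E_xy = -0.1134/-0.5864 ≈ 0.193.
E_xy > 0, so contact lenses and eyeglasses are substitutes.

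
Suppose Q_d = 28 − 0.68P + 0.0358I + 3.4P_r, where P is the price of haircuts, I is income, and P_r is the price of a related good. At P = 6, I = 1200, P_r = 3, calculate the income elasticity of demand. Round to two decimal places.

0.56

Q_d = 28 − 0.68(6) + 0.0358(1200) + 3.4(3) = 28 − 4.08 + 42.96 + 10.2 = 77.08.
∂Q_d/∂I = +0.0358, so E_I = 0.0358·(1200/77.08) ≈ 0.56.
E_I ∈ (0,1): normal good (necessity).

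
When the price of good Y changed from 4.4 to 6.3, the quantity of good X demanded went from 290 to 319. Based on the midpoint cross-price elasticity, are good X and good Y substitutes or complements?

substitutes

%ΔQ_x = (319 − 290)/[(290+319)/2] = 29/304.5 ≈ 0.0952.
%ΔP_y = (6.3 − 4.4)/[(4.4+6.3)/2] ≈ 0.3551.
E_xy = 0.0952/0.3551 ≈ 0.268.
E_xy > 0, so the goods are substitutes.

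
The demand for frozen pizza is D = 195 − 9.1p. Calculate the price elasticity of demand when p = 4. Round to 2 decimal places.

At p = 4, D = 158.6.
dD/dp = −9.1.
Point elasticity E = (dD/dp)·(p/D) = -9.1 × 4/158.6 ≈ -0.23.
|E| < 1, so demand is inelastic at this price.

-0.23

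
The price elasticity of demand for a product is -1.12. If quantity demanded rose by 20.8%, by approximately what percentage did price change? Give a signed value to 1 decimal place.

-18.6

%ΔQ ≈ E × %ΔP ⇒ %ΔP = %ΔQ / E = (20.8%)/(-1.12) ≈ -18.6%.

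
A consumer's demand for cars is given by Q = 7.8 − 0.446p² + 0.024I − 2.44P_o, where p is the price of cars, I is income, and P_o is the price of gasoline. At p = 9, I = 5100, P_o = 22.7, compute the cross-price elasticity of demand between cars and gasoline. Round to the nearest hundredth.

First evaluate Q: 7.8 − 0.446(9)² + 0.024(5100) − 2.44(22.7) = 7.8 − 36.126 + 122.4 − 55.388 = 38.686.
∂Q/∂P_o = −2.44, so E_xy = -2.44·(22.7/38.686) ≈ -1.43.
E_xy < 0: the goods are complements.

-1.43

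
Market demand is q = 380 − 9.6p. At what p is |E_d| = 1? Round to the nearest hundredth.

For linear demand q = a − bp, E = −bp/(a − bp). |E| = 1 ⇒ bp = a − bp ⇒ p = a/(2b).
p = 380/(2·9.6) ≈ 19.79.

19.79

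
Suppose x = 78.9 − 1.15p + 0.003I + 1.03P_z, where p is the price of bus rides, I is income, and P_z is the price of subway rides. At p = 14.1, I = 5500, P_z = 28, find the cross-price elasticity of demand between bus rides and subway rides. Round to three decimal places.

0.267

First evaluate x: 78.9 − 1.15(14.1) + 0.003(5500) + 1.03(28) = 78.9 − 16.215 + 16.5 + 28.84 = 108.025.
∂x/∂P_z = +1.03, so E_xy = 1.03·(28/108.025) ≈ 0.267.
E_xy > 0: the goods are substitutes.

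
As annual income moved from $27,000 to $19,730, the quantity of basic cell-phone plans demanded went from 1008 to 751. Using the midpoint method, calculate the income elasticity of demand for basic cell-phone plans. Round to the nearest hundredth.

%ΔQ = (751 − 1008)/[(1008+751)/2] = -257/879.5 ≈ -0.2922.
%ΔY = (19,730 − 27,000)/[(27,000+19,730)/2] = -7270/23365 ≈ -0.3111.
E_I = %ΔQ/%ΔY ≈ 0.94.
E_I ∈ (0,1): normal good (necessity).

0.94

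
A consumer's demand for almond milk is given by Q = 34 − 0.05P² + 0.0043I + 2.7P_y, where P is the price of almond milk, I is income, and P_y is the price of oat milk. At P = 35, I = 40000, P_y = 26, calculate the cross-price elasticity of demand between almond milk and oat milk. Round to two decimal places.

0.33

Q = 34 − 0.05(35)² + 0.0043(40000) + 2.7(26) = 34 − 61.25 + 172 + 70.2 = 214.95.
∂Q/∂P_y = +2.7, so E_xy = 2.7·(26/214.95) ≈ 0.33.
E_xy > 0: the goods are substitutes.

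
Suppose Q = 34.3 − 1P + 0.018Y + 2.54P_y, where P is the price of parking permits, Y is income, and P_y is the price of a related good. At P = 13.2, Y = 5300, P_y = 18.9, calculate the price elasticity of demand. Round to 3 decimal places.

Substituting, Q = 34.3 − 1(13.2) + 0.018(5300) + 2.54(18.9) = 34.3 − 13.2 + 95.4 + 48.006 = 164.506.
∂Q/∂P = −1, so E_p = (−1)·(13.2/164.506) ≈ -0.080.
|E_p| < 1: demand is inelastic.

-0.080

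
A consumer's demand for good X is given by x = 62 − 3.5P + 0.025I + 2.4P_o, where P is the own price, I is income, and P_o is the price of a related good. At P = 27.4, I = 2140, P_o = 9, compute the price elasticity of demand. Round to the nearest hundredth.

First evaluate x: 62 − 3.5(27.4) + 0.025(2140) + 2.4(9) = 62 − 95.9 + 53.5 + 21.6 = 41.2.
∂x/∂P = −3.5, so E_p = (−3.5)·(27.4/41.2) ≈ -2.33.
|E_p| > 1: demand is elastic.

-2.33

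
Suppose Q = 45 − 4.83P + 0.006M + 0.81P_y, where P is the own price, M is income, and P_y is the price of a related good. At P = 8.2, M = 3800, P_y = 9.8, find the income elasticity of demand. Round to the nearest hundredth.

First evaluate Q: 45 − 4.83(8.2) + 0.006(3800) + 0.81(9.8) = 45 − 39.606 + 22.8 + 7.938 = 36.132.
∂Q/∂M = +0.006, so E_I = 0.006·(3800/36.132) ≈ 0.63.
E_I ∈ (0,1): normal good (necessity).

0.63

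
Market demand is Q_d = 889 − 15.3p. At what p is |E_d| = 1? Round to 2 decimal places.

For linear demand Q_d = a − bp, E = −bp/(a − bp). |E| = 1 ⇒ bp = a − bp ⇒ p = a/(2b).
p = 889/(2·15.3) ≈ 29.05.

29.05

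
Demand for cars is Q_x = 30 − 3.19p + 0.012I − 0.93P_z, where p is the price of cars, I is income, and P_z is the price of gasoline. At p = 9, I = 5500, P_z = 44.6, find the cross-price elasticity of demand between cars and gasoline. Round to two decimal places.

-1.61

Evaluating quantity at (p, I, P_z) gives Q_x = 30 − 3.19(9) + 0.012(5500) − 0.93(44.6) = 30 − 28.71 + 66 − 41.478 = 25.812.
∂Q_x/∂P_z = −0.93, so E_xy = -0.93·(44.6/25.812) ≈ -1.61.
E_xy < 0: the goods are complements.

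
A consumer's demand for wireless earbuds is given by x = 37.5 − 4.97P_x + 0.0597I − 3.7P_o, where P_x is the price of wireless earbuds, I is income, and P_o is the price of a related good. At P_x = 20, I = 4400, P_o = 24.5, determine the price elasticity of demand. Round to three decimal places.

-0.903

Evaluating quantity at (P_x, I, P_o) gives x = 37.5 − 4.97(20) + 0.0597(4400) − 3.7(24.5) = 37.5 − 99.4 + 262.68 − 90.65 = 110.13.
∂x/∂P_x = −4.97, so E_p = (−4.97)·(20/110.13) ≈ -0.903.
|E_p| < 1: demand is inelastic.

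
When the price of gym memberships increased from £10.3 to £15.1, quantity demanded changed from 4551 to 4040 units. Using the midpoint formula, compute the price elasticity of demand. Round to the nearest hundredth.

-0.31

%ΔQ = (4040 − 4551)/[(4551 + 4040)/2] = -511/4295.5 ≈ -0.1190.
%Δp = (15.1 − 10.3)/[(10.3 + 15.1)/2] = 4.8/12.7 ≈ 0.3780.
Arc elasticity E = %ΔQ/%Δp ≈ -0.1190/0.3780 ≈ -0.31.
|E| < 1: demand is inelastic over this range.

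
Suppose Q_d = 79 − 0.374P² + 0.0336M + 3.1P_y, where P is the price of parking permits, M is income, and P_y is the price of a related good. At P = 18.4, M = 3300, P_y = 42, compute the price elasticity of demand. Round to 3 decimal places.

-1.309

Q_d = 79 − 0.374(18.4)² + 0.0336(3300) + 3.1(42) = 79 − 126.6214 + 110.88 + 130.2 = 193.4586.
∂Q_d/∂P = −2·0.374·P = -13.7632, so E_p = -13.7632·(18.4/193.4586) ≈ -1.309.
|E_p| > 1: demand is elastic.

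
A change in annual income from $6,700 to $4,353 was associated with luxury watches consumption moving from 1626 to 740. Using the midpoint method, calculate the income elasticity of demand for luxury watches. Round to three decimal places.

%ΔQ = (740 − 1626)/[(1626+740)/2] = -886/1183 ≈ -0.7489.
%ΔI = (4,353 − 6,700)/[(6,700+4,353)/2] = -2347/5526.5 ≈ -0.4247.
E_I = %ΔQ/%ΔI ≈ 1.764.
E_I > 1: normal good (luxury).

1.764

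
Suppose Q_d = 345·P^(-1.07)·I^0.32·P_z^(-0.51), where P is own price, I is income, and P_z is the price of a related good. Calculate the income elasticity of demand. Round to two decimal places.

0.32

For a Cobb–Douglas (constant-elasticity) form Q_d = A·I^α·…, the elasticity with respect to I equals the exponent α at every point.
Here the exponent on I is 0.32, so the income elasticity of demand is 0.32.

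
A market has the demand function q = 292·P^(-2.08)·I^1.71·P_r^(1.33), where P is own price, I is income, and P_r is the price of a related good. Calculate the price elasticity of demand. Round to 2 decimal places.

For a Cobb–Douglas (constant-elasticity) form q = A·P^α·…, the elasticity with respect to P equals the exponent α at every point.
Here the exponent on P is -2.08, so the price elasticity of demand is -2.08.

-2.08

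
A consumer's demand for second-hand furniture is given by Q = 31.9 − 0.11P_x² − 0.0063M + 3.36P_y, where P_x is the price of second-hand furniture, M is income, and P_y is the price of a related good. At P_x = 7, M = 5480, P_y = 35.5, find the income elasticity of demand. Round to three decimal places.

-0.310

Substituting, Q = 31.9 − 0.11(7)² − 0.0063(5480) + 3.36(35.5) = 31.9 − 5.39 − 34.524 + 119.28 = 111.266.
∂Q/∂M = −0.0063, so E_I = -0.0063·(5480/111.266) ≈ -0.310.
E_I < 0: inferior good.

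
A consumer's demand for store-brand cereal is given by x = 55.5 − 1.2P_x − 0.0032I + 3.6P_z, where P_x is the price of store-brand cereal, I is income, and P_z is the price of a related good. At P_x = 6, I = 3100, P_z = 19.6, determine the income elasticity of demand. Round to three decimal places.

First evaluate x: 55.5 − 1.2(6) − 0.0032(3100) + 3.6(19.6) = 55.5 − 7.2 − 9.92 + 70.56 = 108.94.
∂x/∂I = −0.0032, so E_I = -0.0032·(3100/108.94) ≈ -0.091.
E_I < 0: inferior good.

-0.091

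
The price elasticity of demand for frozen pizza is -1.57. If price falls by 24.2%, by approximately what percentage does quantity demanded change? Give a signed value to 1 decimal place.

%ΔQ ≈ E × %ΔP = (-1.57) × (-24.2%) ≈ 38.0%.

38.0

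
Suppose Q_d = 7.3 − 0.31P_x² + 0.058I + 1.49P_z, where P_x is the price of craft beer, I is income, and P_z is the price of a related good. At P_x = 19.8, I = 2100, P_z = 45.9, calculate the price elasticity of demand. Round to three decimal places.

-3.200

Evaluating quantity at (P_x, I, P_z) gives Q_d = 7.3 − 0.31(19.8)² + 0.058(2100) + 1.49(45.9) = 7.3 − 121.5324 + 121.8 + 68.391 = 75.9586.
∂Q_d/∂P_x = −2·0.31·P_x = -12.276, so E_p = -12.276·(19.8/75.9586) ≈ -3.200.
|E_p| > 1: demand is elastic.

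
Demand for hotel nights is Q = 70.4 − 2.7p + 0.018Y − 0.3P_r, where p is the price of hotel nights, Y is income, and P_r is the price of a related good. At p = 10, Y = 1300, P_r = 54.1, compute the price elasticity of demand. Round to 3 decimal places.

-0.534

Q = 70.4 − 2.7(10) + 0.018(1300) − 0.3(54.1) = 70.4 − 27 + 23.4 − 16.23 = 50.57.
∂Q/∂p = −2.7, so E_p = (−2.7)·(10/50.57) ≈ -0.534.
|E_p| < 1: demand is inelastic.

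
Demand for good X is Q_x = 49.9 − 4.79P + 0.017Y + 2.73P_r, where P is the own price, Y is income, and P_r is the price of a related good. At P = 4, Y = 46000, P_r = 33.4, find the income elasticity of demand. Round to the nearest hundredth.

0.87

At the given point, Q_x = 49.9 − 4.79(4) + 0.017(46000) + 2.73(33.4) = 49.9 − 19.16 + 782 + 91.182 = 903.922.
∂Q_x/∂Y = +0.017, so E_I = 0.017·(46000/903.922) ≈ 0.87.
E_I ∈ (0,1): normal good (necessity).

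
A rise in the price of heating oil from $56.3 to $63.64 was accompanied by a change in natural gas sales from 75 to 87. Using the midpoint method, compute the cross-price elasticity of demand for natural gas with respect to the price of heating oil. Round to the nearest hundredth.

1.21

%ΔQ_x = (87 − 75)/[(75+87)/2] = 12/81 ≈ 0.1481.
%ΔP_y = (63.64 − 56.3)/[(56.3+63.64)/2] ≈ 0.1224.
E_xy = 0.1481/0.1224 ≈ 1.21.
E_xy > 0, so natural gas and heating oil are substitutes.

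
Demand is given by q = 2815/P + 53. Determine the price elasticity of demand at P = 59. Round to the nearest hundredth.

At P = 59, q = 100.7119.
dq/dP = −2815/P² = −0.8087.
Point elasticity E = (dq/dP)·(P/q) = -0.8087 × 59/100.7119 ≈ -0.47.
|E| < 1, so demand is inelastic at this price.

-0.47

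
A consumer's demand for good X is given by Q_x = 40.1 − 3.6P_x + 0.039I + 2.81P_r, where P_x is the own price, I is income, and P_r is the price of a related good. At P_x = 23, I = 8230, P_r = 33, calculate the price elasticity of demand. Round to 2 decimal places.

-0.22

At the given point, Q_x = 40.1 − 3.6(23) + 0.039(8230) + 2.81(33) = 40.1 − 82.8 + 320.97 + 92.73 = 371.
∂Q_x/∂P_x = −3.6, so E_p = (−3.6)·(23/371) ≈ -0.22.
|E_p| < 1: demand is inelastic.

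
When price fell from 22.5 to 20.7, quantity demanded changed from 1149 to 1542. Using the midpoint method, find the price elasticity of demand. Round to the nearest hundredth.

%ΔQ = (1542 − 1149)/[(1149 + 1542)/2] = 393/1345.5 ≈ 0.2921.
%ΔP = (20.7 − 22.5)/[(22.5 + 20.7)/2] = -1.8/21.6 ≈ -0.0833.
Arc elasticity E = %ΔQ/%ΔP ≈ 0.2921/-0.0833 ≈ -3.51.
|E| > 1: demand is elastic over this range.

-3.51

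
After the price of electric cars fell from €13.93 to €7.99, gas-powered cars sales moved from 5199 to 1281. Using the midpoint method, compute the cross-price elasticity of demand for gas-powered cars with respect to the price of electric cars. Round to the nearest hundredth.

%ΔQ_x = (1281 − 5199)/[(5199+1281)/2] = -3918/3240 ≈ -1.2093.
%ΔP_y = (7.99 − 13.93)/[(13.93+7.99)/2] ≈ -0.5420.
E_xy = -1.2093/-0.5420 ≈ 2.23.
E_xy > 0, so gas-powered cars and electric cars are substitutes.

2.23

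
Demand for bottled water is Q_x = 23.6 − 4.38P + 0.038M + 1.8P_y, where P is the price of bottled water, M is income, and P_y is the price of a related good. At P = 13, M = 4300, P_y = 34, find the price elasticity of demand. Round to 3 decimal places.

At the given point, Q_x = 23.6 − 4.38(13) + 0.038(4300) + 1.8(34) = 23.6 − 56.94 + 163.4 + 61.2 = 191.26.
∂Q_x/∂P = −4.38, so E_p = (−4.38)·(13/191.26) ≈ -0.298.
|E_p| < 1: demand is inelastic.

-0.298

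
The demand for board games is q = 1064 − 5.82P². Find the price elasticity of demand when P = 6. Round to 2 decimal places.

At P = 6, q = 854.48.
dq/dP = −2·5.82·P = −69.84.
Point elasticity E = (dq/dP)·(P/q) = -69.84 × 6/854.48 ≈ -0.49.
|E| < 1, so demand is inelastic at this price.

-0.49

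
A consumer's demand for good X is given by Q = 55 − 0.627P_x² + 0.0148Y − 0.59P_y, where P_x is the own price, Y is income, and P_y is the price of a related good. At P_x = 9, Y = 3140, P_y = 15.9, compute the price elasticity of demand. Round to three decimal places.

-2.459

At the given point, Q = 55 − 0.627(9)² + 0.0148(3140) − 0.59(15.9) = 55 − 50.787 + 46.472 − 9.381 = 41.304.
∂Q/∂P_x = −2·0.627·P_x = -11.286, so E_p = -11.286·(9/41.304) ≈ -2.459.
|E_p| > 1: demand is elastic.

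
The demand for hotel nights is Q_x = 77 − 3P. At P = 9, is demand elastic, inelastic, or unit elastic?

At P = 9, Q_x = 50.
dQ_x/dP = −3.
Point elasticity E = (dQ_x/dP)·(P/Q_x) = -3 × 9/50 ≈ -0.540.
|E| ≈ 0.540 < 1, so demand is inelastic.

inelastic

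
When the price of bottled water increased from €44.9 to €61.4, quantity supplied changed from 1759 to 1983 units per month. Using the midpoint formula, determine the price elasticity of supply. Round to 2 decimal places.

0.39

%Δq = (1983 − 1759)/[(1759 + 1983)/2] = 224/1871 ≈ 0.1197.
%Δp = (61.4 − 44.9)/[(44.9 + 61.4)/2] = 16.5/53.15 ≈ 0.3104.
Arc elasticity E = %Δq/%Δp ≈ 0.1197/0.3104 ≈ 0.39.
|E| < 1: supply is inelastic over this range.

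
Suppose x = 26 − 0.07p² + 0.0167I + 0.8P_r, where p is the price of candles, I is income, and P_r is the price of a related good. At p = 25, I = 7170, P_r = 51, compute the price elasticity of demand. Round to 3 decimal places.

-0.613

x = 26 − 0.07(25)² + 0.0167(7170) + 0.8(51) = 26 − 43.75 + 119.739 + 40.8 = 142.789.
∂x/∂p = −2·0.07·p = -3.5, so E_p = -3.5·(25/142.789) ≈ -0.613.
|E_p| < 1: demand is inelastic.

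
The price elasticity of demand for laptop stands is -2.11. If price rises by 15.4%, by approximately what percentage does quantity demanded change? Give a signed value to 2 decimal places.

-32.49

%ΔQ ≈ E × %ΔP = (-2.11) × (15.4%) ≈ -32.49%.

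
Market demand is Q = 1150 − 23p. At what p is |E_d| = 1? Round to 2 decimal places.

For linear demand Q = a − bp, E = −bp/(a − bp). |E| = 1 ⇒ bp = a − bp ⇒ p = a/(2b).
p = 1150/(2·23) = 25.00.

25.00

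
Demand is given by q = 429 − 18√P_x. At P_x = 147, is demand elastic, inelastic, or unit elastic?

At P_x = 147, q = 210.7616.
dq/dP_x = −18/(2√P_x) = −18/(2·12.1244).
Point elasticity E = (dq/dP_x)·(P_x/q) = -0.7423 × 147/210.7616 ≈ -0.518.
|E| ≈ 0.518 < 1, so demand is inelastic.

inelastic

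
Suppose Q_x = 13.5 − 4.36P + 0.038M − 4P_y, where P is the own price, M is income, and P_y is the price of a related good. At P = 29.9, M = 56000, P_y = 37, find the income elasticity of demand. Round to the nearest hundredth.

1.14

Substituting, Q_x = 13.5 − 4.36(29.9) + 0.038(56000) − 4(37) = 13.5 − 130.364 + 2128 − 148 = 1863.136.
∂Q_x/∂M = +0.038, so E_I = 0.038·(56000/1863.136) ≈ 1.14.
E_I > 1: normal good (luxury).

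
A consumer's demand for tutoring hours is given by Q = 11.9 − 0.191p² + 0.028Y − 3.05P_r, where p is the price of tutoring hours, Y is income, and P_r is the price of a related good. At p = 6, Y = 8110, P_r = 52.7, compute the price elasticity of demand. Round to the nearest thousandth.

-0.193

At the given point, Q = 11.9 − 0.191(6)² + 0.028(8110) − 3.05(52.7) = 11.9 − 6.876 + 227.08 − 160.735 = 71.369.
∂Q/∂p = −2·0.191·p = -2.292, so E_p = -2.292·(6/71.369) ≈ -0.193.
|E_p| < 1: demand is inelastic.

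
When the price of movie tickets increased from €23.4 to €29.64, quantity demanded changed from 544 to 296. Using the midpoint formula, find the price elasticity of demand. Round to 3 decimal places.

-2.510

%ΔQ = (296 − 544)/[(544 + 296)/2] = -248/420 ≈ -0.5905.
%ΔP = (29.64 − 23.4)/[(23.4 + 29.64)/2] = 6.24/26.52 ≈ 0.2353.
Arc elasticity E = %ΔQ/%ΔP ≈ -0.5905/0.2353 ≈ -2.510.
|E| > 1: demand is elastic over this range.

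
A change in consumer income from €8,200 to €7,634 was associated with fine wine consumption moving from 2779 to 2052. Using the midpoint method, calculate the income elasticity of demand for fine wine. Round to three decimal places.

%ΔQ = (2052 − 2779)/[(2779+2052)/2] = -727/2415.5 ≈ -0.3010.
%ΔM = (7,634 − 8,200)/[(8,200+7,634)/2] = -566/7917 ≈ -0.0715.
E_I = %ΔQ/%ΔM ≈ 4.210.
E_I > 1: normal good (luxury).

4.210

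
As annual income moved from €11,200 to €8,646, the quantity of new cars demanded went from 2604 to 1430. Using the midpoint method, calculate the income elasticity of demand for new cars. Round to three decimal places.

2.261

%ΔQ = (1430 − 2604)/[(2604+1430)/2] = -1174/2017 ≈ -0.5821.
%ΔI = (8,646 − 11,200)/[(11,200+8,646)/2] = -2554/9923 ≈ -0.2574.
E_I = %ΔQ/%ΔI ≈ 2.261.
E_I > 1: normal good (luxury).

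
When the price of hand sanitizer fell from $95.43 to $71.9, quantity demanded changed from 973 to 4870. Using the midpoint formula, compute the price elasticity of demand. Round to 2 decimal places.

-4.74

%ΔQ = (4870 − 973)/[(973 + 4870)/2] = 3897/2921.5 ≈ 1.3339.
%Δp = (71.9 − 95.43)/[(95.43 + 71.9)/2] = -23.53/83.665 ≈ -0.2812.
Arc elasticity E = %ΔQ/%Δp ≈ 1.3339/-0.2812 ≈ -4.74.
|E| > 1: demand is elastic over this range.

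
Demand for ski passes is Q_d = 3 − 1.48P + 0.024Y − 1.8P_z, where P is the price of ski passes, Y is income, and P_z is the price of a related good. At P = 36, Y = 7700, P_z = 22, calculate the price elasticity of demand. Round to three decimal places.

Q_d = 3 − 1.48(36) + 0.024(7700) − 1.8(22) = 3 − 53.28 + 184.8 − 39.6 = 94.92.
∂Q_d/∂P = −1.48, so E_p = (−1.48)·(36/94.92) ≈ -0.561.
|E_p| < 1: demand is inelastic.

-0.561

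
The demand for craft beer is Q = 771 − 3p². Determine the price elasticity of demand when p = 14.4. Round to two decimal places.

-8.35

At p = 14.4, Q = 148.92.
dQ/dp = −2·3·p = −86.4.
Point elasticity E = (dQ/dp)·(p/Q) = -86.4 × 14.4/148.92 ≈ -8.35.
|E| > 1, so demand is elastic at this price.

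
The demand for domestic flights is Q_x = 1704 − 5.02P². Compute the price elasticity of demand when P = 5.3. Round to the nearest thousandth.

At P = 5.3, Q_x = 1562.9882.
dQ_x/dP = −2·5.02·P = −53.212.
Point elasticity E = (dQ_x/dP)·(P/Q_x) = -53.212 × 5.3/1562.9882 ≈ -0.180.
|E| < 1, so demand is inelastic at this price.

-0.180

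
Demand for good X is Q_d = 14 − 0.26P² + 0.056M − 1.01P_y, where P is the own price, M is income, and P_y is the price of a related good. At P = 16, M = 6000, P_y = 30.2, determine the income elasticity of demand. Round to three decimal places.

1.328

At the given point, Q_d = 14 − 0.26(16)² + 0.056(6000) − 1.01(30.2) = 14 − 66.56 + 336 − 30.502 = 252.938.
∂Q_d/∂M = +0.056, so E_I = 0.056·(6000/252.938) ≈ 1.328.
E_I > 1: normal good (luxury).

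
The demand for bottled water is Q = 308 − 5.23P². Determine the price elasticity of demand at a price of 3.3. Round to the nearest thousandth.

At P = 3.3, Q = 251.0453.
dQ/dP = −2·5.23·P = −34.518.
Point elasticity E = (dQ/dP)·(P/Q) = -34.518 × 3.3/251.0453 ≈ -0.454.
|E| < 1, so demand is inelastic at this price.

-0.454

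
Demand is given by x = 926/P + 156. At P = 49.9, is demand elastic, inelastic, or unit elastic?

At P = 49.9, x = 174.5571.
dx/dP = −926/P² = −0.3719.
Point elasticity E = (dx/dP)·(P/x) = -0.3719 × 49.9/174.5571 ≈ -0.106.
|E| ≈ 0.106 < 1, so demand is inelastic.

inelastic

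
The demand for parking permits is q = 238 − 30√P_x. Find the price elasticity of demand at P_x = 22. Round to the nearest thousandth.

At P_x = 22, q = 97.2875.
dq/dP_x = −30/(2√P_x) = −30/(2·4.6904).
Point elasticity E = (dq/dP_x)·(P_x/q) = -3.198 × 22/97.2875 ≈ -0.723.
|E| < 1, so demand is inelastic at this price.

-0.723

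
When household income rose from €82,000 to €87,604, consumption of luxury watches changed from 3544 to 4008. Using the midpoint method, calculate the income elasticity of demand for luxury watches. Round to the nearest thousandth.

%ΔQ = (4008 − 3544)/[(3544+4008)/2] = 464/3776 ≈ 0.1229.
%ΔI = (87,604 − 82,000)/[(82,000+87,604)/2] = 5604/84802 ≈ 0.0661.
E_I = %ΔQ/%ΔI ≈ 1.859.
E_I > 1: normal good (luxury).

1.859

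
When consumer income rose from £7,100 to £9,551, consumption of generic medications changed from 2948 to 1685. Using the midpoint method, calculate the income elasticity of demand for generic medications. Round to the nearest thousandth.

-1.852

%ΔQ = (1685 − 2948)/[(2948+1685)/2] = -1263/2316.5 ≈ -0.5452.
%ΔY = (9,551 − 7,100)/[(7,100+9,551)/2] = 2451/8325.5 ≈ 0.2944.
E_I = %ΔQ/%ΔY ≈ -1.852.
E_I < 0: inferior good.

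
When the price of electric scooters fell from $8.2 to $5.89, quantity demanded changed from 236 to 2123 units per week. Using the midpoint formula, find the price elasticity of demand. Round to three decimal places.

%ΔQ = (2123 − 236)/[(236 + 2123)/2] = 1887/1179.5 ≈ 1.5998.
%Δp = (5.89 − 8.2)/[(8.2 + 5.89)/2] = -2.31/7.045 ≈ -0.3279.
Arc elasticity E = %ΔQ/%Δp ≈ 1.5998/-0.3279 ≈ -4.879.
|E| > 1: demand is elastic over this range.

-4.879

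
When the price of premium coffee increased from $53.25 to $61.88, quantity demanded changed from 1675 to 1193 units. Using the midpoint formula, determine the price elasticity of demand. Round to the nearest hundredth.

%Δq = (1193 − 1675)/[(1675 + 1193)/2] = -482/1434 ≈ -0.3361.
%ΔP = (61.88 − 53.25)/[(53.25 + 61.88)/2] = 8.63/57.565 ≈ 0.1499.
Arc elasticity E = %Δq/%ΔP ≈ -0.3361/0.1499 ≈ -2.24.
|E| > 1: demand is elastic over this range.

-2.24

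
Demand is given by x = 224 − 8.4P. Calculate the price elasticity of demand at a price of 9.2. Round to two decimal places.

At P = 9.2, x = 146.72.
dx/dP = −8.4.
Point elasticity E = (dx/dP)·(P/x) = -8.4 × 9.2/146.72 ≈ -0.53.
|E| < 1, so demand is inelastic at this price.

-0.53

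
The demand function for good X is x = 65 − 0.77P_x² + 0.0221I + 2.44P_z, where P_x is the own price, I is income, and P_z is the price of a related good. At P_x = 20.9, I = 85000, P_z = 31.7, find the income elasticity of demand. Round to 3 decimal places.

1.115

Substituting, x = 65 − 0.77(20.9)² + 0.0221(85000) + 2.44(31.7) = 65 − 336.3437 + 1878.5 + 77.348 = 1684.5043.
∂x/∂I = +0.0221, so E_I = 0.0221·(85000/1684.5043) ≈ 1.115.
E_I > 1: normal good (luxury).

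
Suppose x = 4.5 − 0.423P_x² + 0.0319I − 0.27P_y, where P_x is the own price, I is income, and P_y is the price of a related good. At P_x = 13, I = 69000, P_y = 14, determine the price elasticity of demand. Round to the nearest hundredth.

Evaluating quantity at (P_x, I, P_y) gives x = 4.5 − 0.423(13)² + 0.0319(69000) − 0.27(14) = 4.5 − 71.487 + 2201.1 − 3.78 = 2130.333.
∂x/∂P_x = −2·0.423·P_x = -10.998, so E_p = -10.998·(13/2130.333) ≈ -0.07.
|E_p| < 1: demand is inelastic.

-0.07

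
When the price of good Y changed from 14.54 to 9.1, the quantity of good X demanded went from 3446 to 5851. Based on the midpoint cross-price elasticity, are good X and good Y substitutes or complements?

%ΔQ_x = (5851 − 3446)/[(3446+5851)/2] = 2405/4648.5 ≈ 0.5174.
%ΔP_y = (9.1 − 14.54)/[(14.54+9.1)/2] ≈ -0.4602.
E_xy = 0.5174/-0.4602 ≈ -1.124.
E_xy < 0, so the goods are complements.

complements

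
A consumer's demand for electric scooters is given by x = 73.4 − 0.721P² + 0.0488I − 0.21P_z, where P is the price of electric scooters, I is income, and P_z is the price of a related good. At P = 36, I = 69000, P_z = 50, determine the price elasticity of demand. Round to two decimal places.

Evaluating quantity at (P, I, P_z) gives x = 73.4 − 0.721(36)² + 0.0488(69000) − 0.21(50) = 73.4 − 934.416 + 3367.2 − 10.5 = 2495.684.
∂x/∂P = −2·0.721·P = -51.912, so E_p = -51.912·(36/2495.684) ≈ -0.75.
|E_p| < 1: demand is inelastic.

-0.75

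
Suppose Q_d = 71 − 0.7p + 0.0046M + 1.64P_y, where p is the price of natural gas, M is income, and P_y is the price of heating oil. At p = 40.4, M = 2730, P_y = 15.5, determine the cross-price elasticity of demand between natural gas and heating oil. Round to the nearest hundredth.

0.32

At the given point, Q_d = 71 − 0.7(40.4) + 0.0046(2730) + 1.64(15.5) = 71 − 28.28 + 12.558 + 25.42 = 80.698.
∂Q_d/∂P_y = +1.64, so E_xy = 1.64·(15.5/80.698) ≈ 0.32.
E_xy > 0: the goods are substitutes.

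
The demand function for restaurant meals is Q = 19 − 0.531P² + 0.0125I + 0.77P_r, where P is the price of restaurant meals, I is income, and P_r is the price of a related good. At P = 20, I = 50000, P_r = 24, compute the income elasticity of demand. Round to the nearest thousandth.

1.389

Q = 19 − 0.531(20)² + 0.0125(50000) + 0.77(24) = 19 − 212.4 + 625 + 18.48 = 450.08.
∂Q/∂I = +0.0125, so E_I = 0.0125·(50000/450.08) ≈ 1.389.
E_I > 1: normal good (luxury).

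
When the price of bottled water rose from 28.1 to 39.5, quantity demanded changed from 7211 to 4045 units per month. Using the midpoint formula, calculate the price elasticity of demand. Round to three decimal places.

-1.668

%ΔQ = (4045 − 7211)/[(7211 + 4045)/2] = -3166/5628 ≈ -0.5625.
%ΔP = (39.5 − 28.1)/[(28.1 + 39.5)/2] = 11.4/33.8 ≈ 0.3373.
Arc elasticity E = %ΔQ/%ΔP ≈ -0.5625/0.3373 ≈ -1.668.
|E| > 1: demand is elastic over this range.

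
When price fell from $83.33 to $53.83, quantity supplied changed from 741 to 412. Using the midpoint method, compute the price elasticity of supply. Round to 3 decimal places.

1.327

%Δq = (412 − 741)/[(741 + 412)/2] = -329/576.5 ≈ -0.5707.
%Δp = (53.83 − 83.33)/[(83.33 + 53.83)/2] = -29.5/68.58 ≈ -0.4302.
Arc elasticity E = %Δq/%Δp ≈ -0.5707/-0.4302 ≈ 1.327.
|E| > 1: supply is elastic over this range.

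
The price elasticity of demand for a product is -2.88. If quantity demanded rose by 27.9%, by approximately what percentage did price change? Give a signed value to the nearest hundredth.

-9.69

%ΔQ ≈ E × %ΔP ⇒ %ΔP = %ΔQ / E = (27.9%)/(-2.88) ≈ -9.69%.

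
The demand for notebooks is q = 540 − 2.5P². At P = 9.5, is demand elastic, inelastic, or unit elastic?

elastic

At P = 9.5, q = 314.375.
dq/dP = −2·2.5·P = −47.5.
Point elasticity E = (dq/dP)·(P/q) = -47.5 × 9.5/314.375 ≈ -1.435.
|E| ≈ 1.435 > 1, so demand is elastic.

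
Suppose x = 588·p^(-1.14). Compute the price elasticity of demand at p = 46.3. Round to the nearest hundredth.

-1.14

For a Cobb–Douglas (constant-elasticity) form x = A·p^α·…, the elasticity with respect to p equals the exponent α at every point.
Here the exponent on p is -1.14, so the price elasticity of demand is -1.14.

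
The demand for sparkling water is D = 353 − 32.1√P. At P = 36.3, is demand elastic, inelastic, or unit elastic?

At P = 36.3, D = 159.5992.
dD/dP = −32.1/(2√P) = −32.1/(2·6.0249).
Point elasticity E = (dD/dP)·(P/D) = -2.6639 × 36.3/159.5992 ≈ -0.606.
|E| ≈ 0.606 < 1, so demand is inelastic.

inelastic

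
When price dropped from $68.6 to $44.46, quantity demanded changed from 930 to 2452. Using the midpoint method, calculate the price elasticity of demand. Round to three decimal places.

%Δq = (2452 − 930)/[(930 + 2452)/2] = 1522/1691 ≈ 0.9001.
%Δp = (44.46 − 68.6)/[(68.6 + 44.46)/2] = -24.14/56.53 ≈ -0.4270.
Arc elasticity E = %Δq/%Δp ≈ 0.9001/-0.4270 ≈ -2.108.
|E| > 1: demand is elastic over this range.

-2.108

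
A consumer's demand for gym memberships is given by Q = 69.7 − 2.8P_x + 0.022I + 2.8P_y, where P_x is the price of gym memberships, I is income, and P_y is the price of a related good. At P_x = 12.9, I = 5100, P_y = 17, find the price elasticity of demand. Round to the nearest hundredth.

-0.19

Evaluating quantity at (P_x, I, P_y) gives Q = 69.7 − 2.8(12.9) + 0.022(5100) + 2.8(17) = 69.7 − 36.12 + 112.2 + 47.6 = 193.38.
∂Q/∂P_x = −2.8, so E_p = (−2.8)·(12.9/193.38) ≈ -0.19.
|E_p| < 1: demand is inelastic.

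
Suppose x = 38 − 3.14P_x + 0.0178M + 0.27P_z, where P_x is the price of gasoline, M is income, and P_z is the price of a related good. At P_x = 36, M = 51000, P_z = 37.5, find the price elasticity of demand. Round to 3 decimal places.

At the given point, x = 38 − 3.14(36) + 0.0178(51000) + 0.27(37.5) = 38 − 113.04 + 907.8 + 10.125 = 842.885.
∂x/∂P_x = −3.14, so E_p = (−3.14)·(36/842.885) ≈ -0.134.
|E_p| < 1: demand is inelastic.

-0.134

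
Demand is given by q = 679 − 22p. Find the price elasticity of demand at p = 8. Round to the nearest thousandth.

-0.350

At p = 8, q = 503.
dq/dp = −22.
Point elasticity E = (dq/dp)·(p/q) = -22 × 8/503 ≈ -0.350.
|E| < 1, so demand is inelastic at this price.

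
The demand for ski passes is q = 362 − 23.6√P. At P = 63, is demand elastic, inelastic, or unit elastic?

inelastic

At P = 63, q = 174.6808.
dq/dP = −23.6/(2√P) = −23.6/(2·7.9373).
Point elasticity E = (dq/dP)·(P/q) = -1.4867 × 63/174.6808 ≈ -0.536.
|E| ≈ 0.536 < 1, so demand is inelastic.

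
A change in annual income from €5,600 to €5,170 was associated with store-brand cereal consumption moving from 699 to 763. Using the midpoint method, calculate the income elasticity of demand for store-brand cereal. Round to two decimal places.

-1.10

%ΔQ = (763 − 699)/[(699+763)/2] = 64/731 ≈ 0.0876.
%ΔI = (5,170 − 5,600)/[(5,600+5,170)/2] = -430/5385 ≈ -0.0799.
E_I = %ΔQ/%ΔI ≈ -1.10.
E_I < 0: inferior good.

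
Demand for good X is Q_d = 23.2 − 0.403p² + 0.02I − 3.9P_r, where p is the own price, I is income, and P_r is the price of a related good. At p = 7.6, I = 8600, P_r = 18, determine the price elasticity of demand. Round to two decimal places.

First evaluate Q_d: 23.2 − 0.403(7.6)² + 0.02(8600) − 3.9(18) = 23.2 − 23.2773 + 172 − 70.2 = 101.7227.
∂Q_d/∂p = −2·0.403·p = -6.1256, so E_p = -6.1256·(7.6/101.7227) ≈ -0.46.
|E_p| < 1: demand is inelastic.

-0.46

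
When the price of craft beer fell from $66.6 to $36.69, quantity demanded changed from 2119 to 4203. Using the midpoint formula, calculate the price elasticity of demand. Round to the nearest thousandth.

-1.138

%ΔQ = (4203 − 2119)/[(2119 + 4203)/2] = 2084/3161 ≈ 0.6593.
%Δp = (36.69 − 66.6)/[(66.6 + 36.69)/2] = -29.91/51.645 ≈ -0.5791.
Arc elasticity E = %ΔQ/%Δp ≈ 0.6593/-0.5791 ≈ -1.138.
|E| > 1: demand is elastic over this range.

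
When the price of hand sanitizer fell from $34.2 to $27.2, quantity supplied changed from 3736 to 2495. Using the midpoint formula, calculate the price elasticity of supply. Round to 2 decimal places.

%ΔQ = (2495 − 3736)/[(3736 + 2495)/2] = -1241/3115.5 ≈ -0.3983.
%Δp = (27.2 − 34.2)/[(34.2 + 27.2)/2] = -7/30.7 ≈ -0.2280.
Arc elasticity E = %ΔQ/%Δp ≈ -0.3983/-0.2280 ≈ 1.75.
|E| > 1: supply is elastic over this range.

1.75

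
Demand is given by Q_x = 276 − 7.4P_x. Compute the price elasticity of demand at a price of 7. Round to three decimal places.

At P_x = 7, Q_x = 224.2.
dQ_x/dP_x = −7.4.
Point elasticity E = (dQ_x/dP_x)·(P_x/Q_x) = -7.4 × 7/224.2 ≈ -0.231.
|E| < 1, so demand is inelastic at this price.

-0.231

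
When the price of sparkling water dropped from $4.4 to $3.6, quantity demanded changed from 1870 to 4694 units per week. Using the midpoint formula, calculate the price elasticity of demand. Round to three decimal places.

%ΔQ = (4694 − 1870)/[(1870 + 4694)/2] = 2824/3282 ≈ 0.8605.
%Δp = (3.6 − 4.4)/[(4.4 + 3.6)/2] = -0.8/4 ≈ -0.2000.
Arc elasticity E = %ΔQ/%Δp ≈ 0.8605/-0.2000 ≈ -4.302.
|E| > 1: demand is elastic over this range.

-4.302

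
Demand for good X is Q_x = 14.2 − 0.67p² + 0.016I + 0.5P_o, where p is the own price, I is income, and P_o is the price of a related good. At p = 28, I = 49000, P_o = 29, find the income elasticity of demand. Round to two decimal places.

2.73

Substituting, Q_x = 14.2 − 0.67(28)² + 0.016(49000) + 0.5(29) = 14.2 − 525.28 + 784 + 14.5 = 287.42.
∂Q_x/∂I = +0.016, so E_I = 0.016·(49000/287.42) ≈ 2.73.
E_I > 1: normal good (luxury).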